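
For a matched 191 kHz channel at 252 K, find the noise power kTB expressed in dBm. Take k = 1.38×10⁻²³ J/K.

−121.8 dBm

P_n = kTB = 1.38×10⁻²³ × 252 × 1.91×10⁵ = 6.64×10⁻¹⁶ W
In dBm: 10 log₁₀(6.64×10⁻¹⁶ / 10⁻³) = −121.8 dBm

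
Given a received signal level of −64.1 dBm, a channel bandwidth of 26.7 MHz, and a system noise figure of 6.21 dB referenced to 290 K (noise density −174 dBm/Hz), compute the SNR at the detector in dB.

Noise floor: N = −174 + 10 log₁₀(B) + NF
10 log₁₀(2.67×10⁷) = 74.27 dB
N = −174 + 74.27 + 6.21 = −93.52 dBm
SNR = P_sig − N = −64.1 − (−93.52) = 29.42 dB → 29.4 dB

29.4 dB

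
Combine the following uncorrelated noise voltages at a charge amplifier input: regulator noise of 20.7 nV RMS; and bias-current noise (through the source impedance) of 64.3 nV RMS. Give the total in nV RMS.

Uncorrelated sources add in power (mean-square): V_tot = √(ΣV_i²)
V_tot = √[(2.07×10⁻⁸)² + (6.43×10⁻⁸)²] = 6.75×10⁻⁸ V = 67.5 nV

67.5 nV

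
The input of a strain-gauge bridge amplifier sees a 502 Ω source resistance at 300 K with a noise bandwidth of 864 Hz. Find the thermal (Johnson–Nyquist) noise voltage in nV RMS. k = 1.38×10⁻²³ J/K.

V_n = √(4kTRB)
4kTRB = 4 × 1.38×10⁻²³ × 300 × 5.02×10² × 8.64×10² = 7.18×10⁻¹⁵ V²
V_n = √(7.18×10⁻¹⁵) = 8.47×10⁻⁸ V = 84.7 nV

84.7 nV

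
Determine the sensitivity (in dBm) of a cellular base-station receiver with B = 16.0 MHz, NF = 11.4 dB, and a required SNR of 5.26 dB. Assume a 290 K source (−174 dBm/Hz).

Sensitivity = −174 + 10 log₁₀(B) + NF + SNR_min
= −174 + 72.04 + 11.4 + 5.26
= −85.30 dBm → −85.3 dBm

−85.3 dBm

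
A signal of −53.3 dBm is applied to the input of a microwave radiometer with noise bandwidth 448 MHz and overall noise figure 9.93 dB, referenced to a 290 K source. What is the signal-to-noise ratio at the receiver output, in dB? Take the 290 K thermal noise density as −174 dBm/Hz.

Noise floor: N = −174 + 10 log₁₀(B) + NF
10 log₁₀(4.48×10⁸) = 86.51 dB
N = −174 + 86.51 + 9.93 = −77.56 dBm
SNR = P_sig − N = −53.3 − (−77.56) = 24.26 dB → 24.3 dB

24.3 dB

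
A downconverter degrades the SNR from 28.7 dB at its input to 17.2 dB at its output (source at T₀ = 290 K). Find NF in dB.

NF (dB) = SNR_in(dB) − SNR_out(dB) when the source is at T₀
NF = 28.7 − 17.2 = 11.5 dB

11.5 dB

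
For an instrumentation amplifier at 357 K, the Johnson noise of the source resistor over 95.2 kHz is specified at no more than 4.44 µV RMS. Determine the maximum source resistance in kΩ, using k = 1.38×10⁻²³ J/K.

10.5 kΩ

Johnson–Nyquist: V_n = √(4kTRB) ⇒ R = V_n² / (4kTB)
4kTB = 4 × 1.38×10⁻²³ × 357 × 9.52×10⁴ = 1.88×10⁻¹⁵
R = (4.44×10⁻⁶)² / 1.88×10⁻¹⁵ = 1.05×10⁴ Ω = 10.5 kΩ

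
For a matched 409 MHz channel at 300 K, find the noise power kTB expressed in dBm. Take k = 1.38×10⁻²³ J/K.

−87.7 dBm

P_n = kTB = 1.38×10⁻²³ × 300 × 4.09×10⁸ = 1.69×10⁻¹² W
In dBm: 10 log₁₀(1.69×10⁻¹² / 10⁻³) = −87.7 dBm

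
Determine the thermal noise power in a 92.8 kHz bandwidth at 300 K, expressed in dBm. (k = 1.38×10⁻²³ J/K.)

−124.2 dBm

P_n = kTB = 1.38×10⁻²³ × 300 × 9.28×10⁴ = 3.84×10⁻¹⁶ W
In dBm: 10 log₁₀(3.84×10⁻¹⁶ / 10⁻³) = −124.2 dBm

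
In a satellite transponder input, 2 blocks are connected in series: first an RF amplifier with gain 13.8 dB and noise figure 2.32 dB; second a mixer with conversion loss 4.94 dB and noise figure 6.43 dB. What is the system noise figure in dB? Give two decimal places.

Convert to linear (a loss of L dB is a gain of −L dB): F_i = 10^(NF_i/10), G_i = 10^(G_i,dB/10)
  Stage 1: F_1 = 10^(2.32/10) = 1.706, G_1 = 10^(13.8/10) = 23.99
  Stage 2: F_2 = 10^(6.43/10) = 4.395, G_2 = 10^(−4.94/10) = 0.3206
Friis cascade:
  F = 1.706 + (4.395 − 1)/23.99 = 1.848
NF = 10 log₁₀(1.848) = 2.67 dB

2.67 dB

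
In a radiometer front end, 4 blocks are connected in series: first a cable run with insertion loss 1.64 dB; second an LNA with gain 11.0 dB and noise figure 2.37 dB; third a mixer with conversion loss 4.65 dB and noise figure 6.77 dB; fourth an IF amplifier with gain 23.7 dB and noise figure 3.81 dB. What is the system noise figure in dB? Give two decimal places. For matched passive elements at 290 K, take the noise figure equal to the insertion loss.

Convert to linear (a loss of L dB is a gain of −L dB): F_i = 10^(NF_i/10), G_i = 10^(G_i,dB/10)
  Stage 1: F_1 = 10^(1.64/10) = 1.459, G_1 = 10^(−1.64/10) = 0.6855
  Stage 2: F_2 = 10^(2.37/10) = 1.726, G_2 = 10^(11.0/10) = 12.59
  Stage 3: F_3 = 10^(6.77/10) = 4.753, G_3 = 10^(−4.65/10) = 0.3428
  Stage 4: F_4 = 10^(3.81/10) = 2.404, G_4 = 10^(23.7/10) = 234.4
Friis cascade:
  F = 1.459 + (1.726 − 1)/0.6855 + (4.753 − 1)/8.630 + (2.404 − 1)/2.958 = 3.427
NF = 10 log₁₀(3.427) = 5.35 dB

5.35 dB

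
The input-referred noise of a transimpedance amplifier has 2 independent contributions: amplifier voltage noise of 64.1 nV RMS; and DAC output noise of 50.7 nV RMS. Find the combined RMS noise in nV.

Uncorrelated sources add in power (mean-square): V_tot = √(ΣV_i²)
V_tot = √[(6.41×10⁻⁸)² + (5.07×10⁻⁸)²] = 8.17×10⁻⁸ V = 81.7 nV

81.7 nV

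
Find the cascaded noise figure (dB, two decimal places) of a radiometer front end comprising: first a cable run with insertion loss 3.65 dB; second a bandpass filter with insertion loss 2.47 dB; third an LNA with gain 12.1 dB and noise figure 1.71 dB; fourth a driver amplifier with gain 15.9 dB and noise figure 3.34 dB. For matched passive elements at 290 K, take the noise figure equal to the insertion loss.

8.03 dB

Convert to linear (a loss of L dB is a gain of −L dB): F_i = 10^(NF_i/10), G_i = 10^(G_i,dB/10)
  Stage 1: F_1 = 10^(3.65/10) = 2.317, G_1 = 10^(−3.65/10) = 0.4315
  Stage 2: F_2 = 10^(2.47/10) = 1.766, G_2 = 10^(−2.47/10) = 0.5662
  Stage 3: F_3 = 10^(1.71/10) = 1.483, G_3 = 10^(12.1/10) = 16.22
  Stage 4: F_4 = 10^(3.34/10) = 2.158, G_4 = 10^(15.9/10) = 38.90
Friis cascade:
  F = 2.317 + (1.766 − 1)/0.4315 + (1.483 − 1)/0.2443 + (2.158 − 1)/3.963 = 6.360
NF = 10 log₁₀(6.360) = 8.03 dB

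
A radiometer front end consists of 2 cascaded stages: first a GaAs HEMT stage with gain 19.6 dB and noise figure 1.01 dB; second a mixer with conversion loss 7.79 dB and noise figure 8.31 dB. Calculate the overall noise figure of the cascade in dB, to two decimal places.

1.22 dB

Convert to linear (a loss of L dB is a gain of −L dB): F_i = 10^(NF_i/10), G_i = 10^(G_i,dB/10)
  Stage 1: F_1 = 10^(1.01/10) = 1.262, G_1 = 10^(19.6/10) = 91.20
  Stage 2: F_2 = 10^(8.31/10) = 6.776, G_2 = 10^(−7.79/10) = 0.1663
Friis cascade:
  F = 1.262 + (6.776 − 1)/91.20 = 1.325
NF = 10 log₁₀(1.325) = 1.22 dB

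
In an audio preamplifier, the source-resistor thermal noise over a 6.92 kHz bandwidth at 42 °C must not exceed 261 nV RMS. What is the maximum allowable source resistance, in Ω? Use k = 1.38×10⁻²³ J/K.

T = 42 °C + 273.15 = 315.15 K
Johnson–Nyquist: V_n = √(4kTRB) ⇒ R = V_n² / (4kTB)
4kTB = 4 × 1.38×10⁻²³ × 315.15 × 6.92×10³ = 1.20×10⁻¹⁶
R = (2.61×10⁻⁷)² / 1.20×10⁻¹⁶ = 5.66×10² Ω = 566 Ω

566 Ω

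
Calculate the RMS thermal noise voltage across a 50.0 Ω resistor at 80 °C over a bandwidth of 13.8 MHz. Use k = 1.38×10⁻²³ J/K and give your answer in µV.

T = 80 °C + 273.15 = 353.15 K
V_n = √(4kTRB)
4kTRB = 4 × 1.38×10⁻²³ × 353.15 × 5.00×10¹ × 1.38×10⁷ = 1.35×10⁻¹¹ V²
V_n = √(1.35×10⁻¹¹) = 3.67×10⁻⁶ V = 3.67 µV

3.67 µV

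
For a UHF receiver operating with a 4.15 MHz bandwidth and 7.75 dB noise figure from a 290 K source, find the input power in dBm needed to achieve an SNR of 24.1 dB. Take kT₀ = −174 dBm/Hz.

Sensitivity = −174 + 10 log₁₀(B) + NF + SNR_min
= −174 + 66.18 + 7.75 + 24.1
= −75.97 dBm → −76.0 dBm

−76.0 dBm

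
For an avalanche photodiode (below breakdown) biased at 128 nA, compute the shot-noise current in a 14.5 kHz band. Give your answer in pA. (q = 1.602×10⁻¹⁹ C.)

I_n = √(2qI·B)
2qI·B = 2 × 1.602×10⁻¹⁹ × 1.28×10⁻⁷ × 1.45×10⁴ = 5.95×10⁻²² A²
I_n = √(5.95×10⁻²²) = 2.44×10⁻¹¹ A = 24.4 pA

24.4 pA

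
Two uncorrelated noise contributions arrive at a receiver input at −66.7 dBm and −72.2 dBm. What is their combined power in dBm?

Convert to linear, add, convert back:
P₁ = 2.14×10⁻¹⁰ W, P₂ = 6.03×10⁻¹¹ W
P_tot = 2.74×10⁻¹⁰ W → 10 log₁₀(P_tot / 10⁻³) = −65.6 dBm

−65.6 dBm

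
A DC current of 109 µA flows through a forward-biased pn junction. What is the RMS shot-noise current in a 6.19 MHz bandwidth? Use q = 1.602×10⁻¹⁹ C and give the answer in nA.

14.7 nA

I_n = √(2qI·B)
2qI·B = 2 × 1.602×10⁻¹⁹ × 1.09×10⁻⁴ × 6.19×10⁶ = 2.16×10⁻¹⁶ A²
I_n = √(2.16×10⁻¹⁶) = 1.47×10⁻⁸ A = 14.7 nA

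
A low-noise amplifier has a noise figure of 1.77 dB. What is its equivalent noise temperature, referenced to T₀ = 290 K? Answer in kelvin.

F = 10^(1.77/10) = 1.50314
T_e = (F − 1)·T₀ = (1.50314 − 1) × 290 = 146 K

146 K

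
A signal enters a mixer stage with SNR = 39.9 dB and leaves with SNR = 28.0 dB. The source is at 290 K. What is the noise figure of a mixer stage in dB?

NF (dB) = SNR_in(dB) − SNR_out(dB) when the source is at T₀
NF = 39.9 − 28.0 = 11.9 dB

11.9 dB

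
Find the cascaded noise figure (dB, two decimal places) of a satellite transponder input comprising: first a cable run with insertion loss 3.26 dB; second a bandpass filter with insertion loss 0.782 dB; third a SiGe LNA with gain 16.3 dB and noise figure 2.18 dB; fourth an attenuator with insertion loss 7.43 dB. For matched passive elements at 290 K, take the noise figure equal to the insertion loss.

Convert to linear (a loss of L dB is a gain of −L dB): F_i = 10^(NF_i/10), G_i = 10^(G_i,dB/10)
  Stage 1: F_1 = 10^(3.26/10) = 2.118, G_1 = 10^(−3.26/10) = 0.4721
  Stage 2: F_2 = 10^(0.782/10) = 1.197, G_2 = 10^(−0.782/10) = 0.8352
  Stage 3: F_3 = 10^(2.18/10) = 1.652, G_3 = 10^(16.3/10) = 42.66
  Stage 4: F_4 = 10^(7.43/10) = 5.534, G_4 = 10^(−7.43/10) = 0.1807
Friis cascade:
  F = 2.118 + (1.197 − 1)/0.4721 + (1.652 − 1)/0.3943 + (5.534 − 1)/16.82 = 4.459
NF = 10 log₁₀(4.459) = 6.49 dB

6.49 dB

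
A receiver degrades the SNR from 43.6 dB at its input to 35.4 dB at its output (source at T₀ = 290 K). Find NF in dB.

NF (dB) = SNR_in(dB) − SNR_out(dB) when the source is at T₀
NF = 43.6 − 35.4 = 8.2 dB

8.2 dB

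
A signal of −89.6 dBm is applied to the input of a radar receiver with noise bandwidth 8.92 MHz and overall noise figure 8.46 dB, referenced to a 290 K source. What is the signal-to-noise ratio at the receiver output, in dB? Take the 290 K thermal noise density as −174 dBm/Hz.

6.4 dB

Noise floor: N = −174 + 10 log₁₀(B) + NF
10 log₁₀(8.92×10⁶) = 69.5 dB
N = −174 + 69.5 + 8.46 = −96.04 dBm
SNR = P_sig − N = −89.6 − (−96.04) = 6.44 dB → 6.4 dB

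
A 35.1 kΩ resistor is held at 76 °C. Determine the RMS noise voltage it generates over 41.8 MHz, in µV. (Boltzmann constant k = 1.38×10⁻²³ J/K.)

T = 76 °C + 273.15 = 349.15 K
V_n = √(4kTRB)
4kTRB = 4 × 1.38×10⁻²³ × 349.15 × 3.51×10⁴ × 4.18×10⁷ = 2.83×10⁻⁸ V²
V_n = √(2.83×10⁻⁸) = 1.68×10⁻⁴ V = 168 µV

168 µV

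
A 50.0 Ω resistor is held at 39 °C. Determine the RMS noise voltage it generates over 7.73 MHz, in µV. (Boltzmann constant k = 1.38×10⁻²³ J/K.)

2.58 µV

T = 39 °C + 273.15 = 312.15 K
V_n = √(4kTRB)
4kTRB = 4 × 1.38×10⁻²³ × 312.15 × 5.00×10¹ × 7.73×10⁶ = 6.66×10⁻¹² V²
V_n = √(6.66×10⁻¹²) = 2.58×10⁻⁶ V = 2.58 µV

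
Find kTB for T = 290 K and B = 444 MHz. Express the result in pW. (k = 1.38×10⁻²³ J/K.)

1.78 pW

P_n = kTB = 1.38×10⁻²³ × 290 × 4.44×10⁸ = 1.78×10⁻¹² W = 1.78 pW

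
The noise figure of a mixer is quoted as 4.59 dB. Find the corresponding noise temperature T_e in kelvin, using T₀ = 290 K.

544 K

F = 10^(4.59/10) = 2.8774
T_e = (F − 1)·T₀ = (2.8774 − 1) × 290 = 544 K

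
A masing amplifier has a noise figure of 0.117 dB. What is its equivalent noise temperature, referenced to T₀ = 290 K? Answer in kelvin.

7.92 K

F = 10^(0.117/10) = 1.02731
T_e = (F − 1)·T₀ = (1.02731 − 1) × 290 = 7.92 K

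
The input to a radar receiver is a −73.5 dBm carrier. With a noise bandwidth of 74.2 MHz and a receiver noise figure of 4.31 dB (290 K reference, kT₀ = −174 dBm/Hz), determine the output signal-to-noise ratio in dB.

17.5 dB

Noise floor: N = −174 + 10 log₁₀(B) + NF
10 log₁₀(7.42×10⁷) = 78.7 dB
N = −174 + 78.7 + 4.31 = −90.99 dBm
SNR = P_sig − N = −73.5 − (−90.99) = 17.49 dB → 17.5 dB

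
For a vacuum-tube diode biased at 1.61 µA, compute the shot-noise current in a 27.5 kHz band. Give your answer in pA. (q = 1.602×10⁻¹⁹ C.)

I_n = √(2qI·B)
2qI·B = 2 × 1.602×10⁻¹⁹ × 1.61×10⁻⁶ × 2.75×10⁴ = 1.42×10⁻²⁰ A²
I_n = √(1.42×10⁻²⁰) = 1.19×10⁻¹⁰ A = 119 pA

119 pA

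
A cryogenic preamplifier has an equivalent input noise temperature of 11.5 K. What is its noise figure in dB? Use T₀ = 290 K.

F = 1 + T_e/T₀ = 1 + 11.5/290 = 1.03966
NF = 10 log₁₀(1.03966) = 0.169 dB

0.169 dB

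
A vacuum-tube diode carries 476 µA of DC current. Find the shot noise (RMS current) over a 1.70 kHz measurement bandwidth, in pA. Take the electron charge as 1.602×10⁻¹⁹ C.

509 pA

I_n = √(2qI·B)
2qI·B = 2 × 1.602×10⁻¹⁹ × 4.76×10⁻⁴ × 1.70×10³ = 2.59×10⁻¹⁹ A²
I_n = √(2.59×10⁻¹⁹) = 5.09×10⁻¹⁰ A = 509 pA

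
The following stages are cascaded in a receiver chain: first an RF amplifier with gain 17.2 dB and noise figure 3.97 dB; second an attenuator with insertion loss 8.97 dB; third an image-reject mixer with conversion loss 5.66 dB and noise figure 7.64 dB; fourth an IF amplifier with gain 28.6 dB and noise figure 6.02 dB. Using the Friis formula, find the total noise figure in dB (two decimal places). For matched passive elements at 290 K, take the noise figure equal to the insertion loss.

7.00 dB

Convert to linear (a loss of L dB is a gain of −L dB): F_i = 10^(NF_i/10), G_i = 10^(G_i,dB/10)
  Stage 1: F_1 = 10^(3.97/10) = 2.495, G_1 = 10^(17.2/10) = 52.48
  Stage 2: F_2 = 10^(8.97/10) = 7.889, G_2 = 10^(−8.97/10) = 0.1268
  Stage 3: F_3 = 10^(7.64/10) = 5.808, G_3 = 10^(−5.66/10) = 0.2716
  Stage 4: F_4 = 10^(6.02/10) = 3.999, G_4 = 10^(28.6/10) = 724.4
Friis cascade:
  F = 2.495 + (7.889 − 1)/52.48 + (5.808 − 1)/6.653 + (3.999 − 1)/1.807 = 5.008
NF = 10 log₁₀(5.008) = 7.00 dB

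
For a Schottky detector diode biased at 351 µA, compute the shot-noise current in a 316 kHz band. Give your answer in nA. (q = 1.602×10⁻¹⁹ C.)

5.96 nA

I_n = √(2qI·B)
2qI·B = 2 × 1.602×10⁻¹⁹ × 3.51×10⁻⁴ × 3.16×10⁵ = 3.55×10⁻¹⁷ A²
I_n = √(3.55×10⁻¹⁷) = 5.96×10⁻⁹ A = 5.96 nA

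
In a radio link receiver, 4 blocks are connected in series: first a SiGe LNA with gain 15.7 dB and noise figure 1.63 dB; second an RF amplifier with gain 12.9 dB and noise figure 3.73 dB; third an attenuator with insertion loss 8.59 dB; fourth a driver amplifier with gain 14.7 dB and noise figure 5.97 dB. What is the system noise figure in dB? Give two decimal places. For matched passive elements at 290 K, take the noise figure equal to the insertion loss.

1.85 dB

Convert to linear (a loss of L dB is a gain of −L dB): F_i = 10^(NF_i/10), G_i = 10^(G_i,dB/10)
  Stage 1: F_1 = 10^(1.63/10) = 1.455, G_1 = 10^(15.7/10) = 37.15
  Stage 2: F_2 = 10^(3.73/10) = 2.360, G_2 = 10^(12.9/10) = 19.50
  Stage 3: F_3 = 10^(8.59/10) = 7.228, G_3 = 10^(−8.59/10) = 0.1384
  Stage 4: F_4 = 10^(5.97/10) = 3.954, G_4 = 10^(14.7/10) = 29.51
Friis cascade:
  F = 1.455 + (2.360 − 1)/37.15 + (7.228 − 1)/724.4 + (3.954 − 1)/100.2 = 1.530
NF = 10 log₁₀(1.530) = 1.85 dB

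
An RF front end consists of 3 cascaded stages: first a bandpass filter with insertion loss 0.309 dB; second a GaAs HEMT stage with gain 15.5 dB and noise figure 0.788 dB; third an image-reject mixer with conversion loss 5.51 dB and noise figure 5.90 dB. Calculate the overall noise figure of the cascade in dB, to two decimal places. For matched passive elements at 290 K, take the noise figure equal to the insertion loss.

1.38 dB

Convert to linear (a loss of L dB is a gain of −L dB): F_i = 10^(NF_i/10), G_i = 10^(G_i,dB/10)
  Stage 1: F_1 = 10^(0.309/10) = 1.074, G_1 = 10^(−0.309/10) = 0.9313
  Stage 2: F_2 = 10^(0.788/10) = 1.199, G_2 = 10^(15.5/10) = 35.48
  Stage 3: F_3 = 10^(5.90/10) = 3.890, G_3 = 10^(−5.51/10) = 0.2812
Friis cascade:
  F = 1.074 + (1.199 − 1)/0.9313 + (3.890 − 1)/33.04 = 1.375
NF = 10 log₁₀(1.375) = 1.38 dB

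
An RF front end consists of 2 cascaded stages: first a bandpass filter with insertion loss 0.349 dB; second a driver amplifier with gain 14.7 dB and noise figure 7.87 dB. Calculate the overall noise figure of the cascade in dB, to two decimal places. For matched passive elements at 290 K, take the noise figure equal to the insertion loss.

Convert to linear (a loss of L dB is a gain of −L dB): F_i = 10^(NF_i/10), G_i = 10^(G_i,dB/10)
  Stage 1: F_1 = 10^(0.349/10) = 1.084, G_1 = 10^(−0.349/10) = 0.9228
  Stage 2: F_2 = 10^(7.87/10) = 6.124, G_2 = 10^(14.7/10) = 29.51
Friis cascade:
  F = 1.084 + (6.124 − 1)/0.9228 = 6.636
NF = 10 log₁₀(6.636) = 8.22 dB

8.22 dB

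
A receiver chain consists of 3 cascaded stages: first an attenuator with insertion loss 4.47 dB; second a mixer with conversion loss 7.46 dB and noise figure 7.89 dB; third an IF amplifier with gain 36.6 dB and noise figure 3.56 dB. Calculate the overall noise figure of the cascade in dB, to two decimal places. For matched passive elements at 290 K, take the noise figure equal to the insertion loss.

15.68 dB

Convert to linear (a loss of L dB is a gain of −L dB): F_i = 10^(NF_i/10), G_i = 10^(G_i,dB/10)
  Stage 1: F_1 = 10^(4.47/10) = 2.799, G_1 = 10^(−4.47/10) = 0.3573
  Stage 2: F_2 = 10^(7.89/10) = 6.152, G_2 = 10^(−7.46/10) = 0.1795
  Stage 3: F_3 = 10^(3.56/10) = 2.270, G_3 = 10^(36.6/10) = 4571
Friis cascade:
  F = 2.799 + (6.152 − 1)/0.3573 + (2.270 − 1)/0.06412 = 37.02
NF = 10 log₁₀(37.02) = 15.68 dB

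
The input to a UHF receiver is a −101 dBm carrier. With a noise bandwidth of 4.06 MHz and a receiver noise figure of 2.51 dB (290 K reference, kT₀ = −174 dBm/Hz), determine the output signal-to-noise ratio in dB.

4.4 dB

Noise floor: N = −174 + 10 log₁₀(B) + NF
10 log₁₀(4.06×10⁶) = 66.09 dB
N = −174 + 66.09 + 2.51 = −105.40 dBm
SNR = P_sig − N = −101 − (−105.40) = 4.40 dB → 4.4 dB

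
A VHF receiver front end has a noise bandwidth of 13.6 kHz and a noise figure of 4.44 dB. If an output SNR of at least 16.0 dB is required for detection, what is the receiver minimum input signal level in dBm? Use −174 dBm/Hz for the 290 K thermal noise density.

Sensitivity = −174 + 10 log₁₀(B) + NF + SNR_min
= −174 + 41.34 + 4.44 + 16.0
= −112.22 dBm → −112.2 dBm

−112.2 dBm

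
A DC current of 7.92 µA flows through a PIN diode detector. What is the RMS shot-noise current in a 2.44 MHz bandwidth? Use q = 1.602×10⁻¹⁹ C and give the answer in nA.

I_n = √(2qI·B)
2qI·B = 2 × 1.602×10⁻¹⁹ × 7.92×10⁻⁶ × 2.44×10⁶ = 6.19×10⁻¹⁸ A²
I_n = √(6.19×10⁻¹⁸) = 2.49×10⁻⁹ A = 2.49 nA

2.49 nA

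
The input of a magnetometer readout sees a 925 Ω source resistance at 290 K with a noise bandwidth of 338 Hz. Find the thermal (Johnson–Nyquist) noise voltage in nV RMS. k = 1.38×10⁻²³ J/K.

V_n = √(4kTRB)
4kTRB = 4 × 1.38×10⁻²³ × 290 × 9.25×10² × 3.38×10² = 5.00×10⁻¹⁵ V²
V_n = √(5.00×10⁻¹⁵) = 7.07×10⁻⁸ V = 70.7 nV

70.7 nV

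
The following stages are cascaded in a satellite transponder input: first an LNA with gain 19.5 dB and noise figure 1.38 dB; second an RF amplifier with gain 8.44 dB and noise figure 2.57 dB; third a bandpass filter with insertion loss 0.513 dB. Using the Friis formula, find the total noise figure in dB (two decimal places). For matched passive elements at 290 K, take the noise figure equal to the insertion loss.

1.41 dB

Convert to linear (a loss of L dB is a gain of −L dB): F_i = 10^(NF_i/10), G_i = 10^(G_i,dB/10)
  Stage 1: F_1 = 10^(1.38/10) = 1.374, G_1 = 10^(19.5/10) = 89.13
  Stage 2: F_2 = 10^(2.57/10) = 1.807, G_2 = 10^(8.44/10) = 6.982
  Stage 3: F_3 = 10^(0.513/10) = 1.125, G_3 = 10^(−0.513/10) = 0.8886
Friis cascade:
  F = 1.374 + (1.807 − 1)/89.13 + (1.125 − 1)/622.3 = 1.383
NF = 10 log₁₀(1.383) = 1.41 dB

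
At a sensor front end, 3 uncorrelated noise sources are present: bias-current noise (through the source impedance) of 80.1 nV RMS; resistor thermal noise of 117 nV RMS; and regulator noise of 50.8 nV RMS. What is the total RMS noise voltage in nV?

Uncorrelated sources add in power (mean-square): V_tot = √(ΣV_i²)
V_tot = √[(8.01×10⁻⁸)² + (1.17×10⁻⁷)² + (5.08×10⁻⁸)²] = 1.51×10⁻⁷ V = 151 nV

151 nV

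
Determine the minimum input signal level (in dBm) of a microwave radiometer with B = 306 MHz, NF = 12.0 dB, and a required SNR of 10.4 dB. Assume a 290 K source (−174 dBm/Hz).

−66.7 dBm

Sensitivity = −174 + 10 log₁₀(B) + NF + SNR_min
= −174 + 84.86 + 12.0 + 10.4
= −66.74 dBm → −66.7 dBm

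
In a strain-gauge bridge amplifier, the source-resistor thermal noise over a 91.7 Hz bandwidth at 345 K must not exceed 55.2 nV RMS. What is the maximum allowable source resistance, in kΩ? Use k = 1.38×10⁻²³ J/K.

1.74 kΩ

Johnson–Nyquist: V_n = √(4kTRB) ⇒ R = V_n² / (4kTB)
4kTB = 4 × 1.38×10⁻²³ × 345 × 9.17×10¹ = 1.75×10⁻¹⁸
R = (5.52×10⁻⁸)² / 1.75×10⁻¹⁸ = 1.74×10³ Ω = 1.74 kΩ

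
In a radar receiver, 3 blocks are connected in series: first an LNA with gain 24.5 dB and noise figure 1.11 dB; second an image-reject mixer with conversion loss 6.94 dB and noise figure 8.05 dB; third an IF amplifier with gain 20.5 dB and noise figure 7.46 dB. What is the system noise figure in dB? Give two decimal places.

Convert to linear (a loss of L dB is a gain of −L dB): F_i = 10^(NF_i/10), G_i = 10^(G_i,dB/10)
  Stage 1: F_1 = 10^(1.11/10) = 1.291, G_1 = 10^(24.5/10) = 281.8
  Stage 2: F_2 = 10^(8.05/10) = 6.383, G_2 = 10^(−6.94/10) = 0.2023
  Stage 3: F_3 = 10^(7.46/10) = 5.572, G_3 = 10^(20.5/10) = 112.2
Friis cascade:
  F = 1.291 + (6.383 − 1)/281.8 + (5.572 − 1)/57.02 = 1.391
NF = 10 log₁₀(1.391) = 1.43 dB

1.43 dB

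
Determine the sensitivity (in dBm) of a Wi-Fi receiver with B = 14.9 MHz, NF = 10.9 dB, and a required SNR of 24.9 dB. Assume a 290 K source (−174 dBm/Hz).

−66.5 dBm

Sensitivity = −174 + 10 log₁₀(B) + NF + SNR_min
= −174 + 71.73 + 10.9 + 24.9
= −66.47 dBm → −66.5 dBm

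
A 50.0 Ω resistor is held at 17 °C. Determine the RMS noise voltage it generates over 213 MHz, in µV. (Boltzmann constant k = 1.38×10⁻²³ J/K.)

T = 17 °C + 273.15 = 290.15 K
V_n = √(4kTRB)
4kTRB = 4 × 1.38×10⁻²³ × 290.15 × 5.00×10¹ × 2.13×10⁸ = 1.71×10⁻¹⁰ V²
V_n = √(1.71×10⁻¹⁰) = 1.31×10⁻⁵ V = 13.1 µV

13.1 µV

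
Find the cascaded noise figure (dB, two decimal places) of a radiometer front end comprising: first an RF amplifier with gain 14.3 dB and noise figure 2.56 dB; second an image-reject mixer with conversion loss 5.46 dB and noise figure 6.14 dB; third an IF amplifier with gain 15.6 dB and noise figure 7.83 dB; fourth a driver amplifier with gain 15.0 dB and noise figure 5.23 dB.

4.13 dB

Convert to linear (a loss of L dB is a gain of −L dB): F_i = 10^(NF_i/10), G_i = 10^(G_i,dB/10)
  Stage 1: F_1 = 10^(2.56/10) = 1.803, G_1 = 10^(14.3/10) = 26.92
  Stage 2: F_2 = 10^(6.14/10) = 4.111, G_2 = 10^(−5.46/10) = 0.2844
  Stage 3: F_3 = 10^(7.83/10) = 6.067, G_3 = 10^(15.6/10) = 36.31
  Stage 4: F_4 = 10^(5.23/10) = 3.334, G_4 = 10^(15.0/10) = 31.62
Friis cascade:
  F = 1.803 + (4.111 − 1)/26.92 + (6.067 − 1)/7.656 + (3.334 − 1)/278.0 = 2.589
NF = 10 log₁₀(2.589) = 4.13 dB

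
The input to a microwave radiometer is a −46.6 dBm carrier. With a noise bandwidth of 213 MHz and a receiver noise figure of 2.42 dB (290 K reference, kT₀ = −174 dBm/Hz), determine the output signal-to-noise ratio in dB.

Noise floor: N = −174 + 10 log₁₀(B) + NF
10 log₁₀(2.13×10⁸) = 83.28 dB
N = −174 + 83.28 + 2.42 = −88.30 dBm
SNR = P_sig − N = −46.6 − (−88.30) = 41.70 dB → 41.7 dB

41.7 dB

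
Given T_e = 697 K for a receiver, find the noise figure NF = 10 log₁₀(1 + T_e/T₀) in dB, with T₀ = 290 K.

F = 1 + T_e/T₀ = 1 + 697/290 = 3.40345
NF = 10 log₁₀(3.40345) = 5.32 dB

5.32 dB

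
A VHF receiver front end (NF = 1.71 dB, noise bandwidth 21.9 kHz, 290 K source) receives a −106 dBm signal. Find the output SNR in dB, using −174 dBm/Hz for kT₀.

22.9 dB

Noise floor: N = −174 + 10 log₁₀(B) + NF
10 log₁₀(2.19×10⁴) = 43.4 dB
N = −174 + 43.4 + 1.71 = −128.89 dBm
SNR = P_sig − N = −106 − (−128.89) = 22.89 dB → 22.9 dB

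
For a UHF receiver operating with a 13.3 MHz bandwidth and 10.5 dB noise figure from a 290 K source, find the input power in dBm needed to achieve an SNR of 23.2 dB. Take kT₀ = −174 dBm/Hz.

Sensitivity = −174 + 10 log₁₀(B) + NF + SNR_min
= −174 + 71.24 + 10.5 + 23.2
= −69.06 dBm → −69.1 dBm

−69.1 dBm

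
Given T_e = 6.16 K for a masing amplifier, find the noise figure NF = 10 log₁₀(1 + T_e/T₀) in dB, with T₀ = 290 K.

F = 1 + T_e/T₀ = 1 + 6.16/290 = 1.02124
NF = 10 log₁₀(1.02124) = 0.091 dB

0.091 dB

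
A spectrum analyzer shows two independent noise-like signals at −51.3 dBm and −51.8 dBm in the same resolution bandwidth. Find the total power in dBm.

Convert to linear, add, convert back:
P₁ = 7.41×10⁻⁹ W, P₂ = 6.61×10⁻⁹ W
P_tot = 1.40×10⁻⁸ W → 10 log₁₀(P_tot / 10⁻³) = −48.5 dBm

−48.5 dBm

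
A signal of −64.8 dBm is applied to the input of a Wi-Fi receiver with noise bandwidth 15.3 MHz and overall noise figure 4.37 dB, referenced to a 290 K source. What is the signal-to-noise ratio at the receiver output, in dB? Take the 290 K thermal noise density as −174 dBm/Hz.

Noise floor: N = −174 + 10 log₁₀(B) + NF
10 log₁₀(1.53×10⁷) = 71.85 dB
N = −174 + 71.85 + 4.37 = −97.78 dBm
SNR = P_sig − N = −64.8 − (−97.78) = 32.98 dB → 33.0 dB

33.0 dB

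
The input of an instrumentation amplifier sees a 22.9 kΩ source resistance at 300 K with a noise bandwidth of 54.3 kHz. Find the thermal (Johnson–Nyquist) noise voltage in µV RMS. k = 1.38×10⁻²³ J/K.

4.54 µV

V_n = √(4kTRB)
4kTRB = 4 × 1.38×10⁻²³ × 300 × 2.29×10⁴ × 5.43×10⁴ = 2.06×10⁻¹¹ V²
V_n = √(2.06×10⁻¹¹) = 4.54×10⁻⁶ V = 4.54 µV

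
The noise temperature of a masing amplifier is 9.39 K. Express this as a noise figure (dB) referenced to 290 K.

0.138 dB

F = 1 + T_e/T₀ = 1 + 9.39/290 = 1.03238
NF = 10 log₁₀(1.03238) = 0.138 dB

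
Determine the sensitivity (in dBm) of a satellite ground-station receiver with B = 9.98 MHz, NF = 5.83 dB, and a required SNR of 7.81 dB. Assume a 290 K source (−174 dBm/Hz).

Sensitivity = −174 + 10 log₁₀(B) + NF + SNR_min
= −174 + 69.99 + 5.83 + 7.81
= −90.37 dBm → −90.4 dBm

−90.4 dBm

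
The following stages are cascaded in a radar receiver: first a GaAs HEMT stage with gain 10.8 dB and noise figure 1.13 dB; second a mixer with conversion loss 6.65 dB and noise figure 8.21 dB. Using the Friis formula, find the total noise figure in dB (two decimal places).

Convert to linear (a loss of L dB is a gain of −L dB): F_i = 10^(NF_i/10), G_i = 10^(G_i,dB/10)
  Stage 1: F_1 = 10^(1.13/10) = 1.297, G_1 = 10^(10.8/10) = 12.02
  Stage 2: F_2 = 10^(8.21/10) = 6.622, G_2 = 10^(−6.65/10) = 0.2163
Friis cascade:
  F = 1.297 + (6.622 − 1)/12.02 = 1.765
NF = 10 log₁₀(1.765) = 2.47 dB

2.47 dB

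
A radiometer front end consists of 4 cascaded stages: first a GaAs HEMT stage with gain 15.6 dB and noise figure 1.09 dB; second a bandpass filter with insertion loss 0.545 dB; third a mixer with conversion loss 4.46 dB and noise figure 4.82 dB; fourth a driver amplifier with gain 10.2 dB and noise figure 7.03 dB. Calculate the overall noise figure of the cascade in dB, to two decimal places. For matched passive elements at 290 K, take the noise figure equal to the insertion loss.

2.32 dB

Convert to linear (a loss of L dB is a gain of −L dB): F_i = 10^(NF_i/10), G_i = 10^(G_i,dB/10)
  Stage 1: F_1 = 10^(1.09/10) = 1.285, G_1 = 10^(15.6/10) = 36.31
  Stage 2: F_2 = 10^(0.545/10) = 1.134, G_2 = 10^(−0.545/10) = 0.8821
  Stage 3: F_3 = 10^(4.82/10) = 3.034, G_3 = 10^(−4.46/10) = 0.3581
  Stage 4: F_4 = 10^(7.03/10) = 5.047, G_4 = 10^(10.2/10) = 10.47
Friis cascade:
  F = 1.285 + (1.134 − 1)/36.31 + (3.034 − 1)/32.03 + (5.047 − 1)/11.47 = 1.705
NF = 10 log₁₀(1.705) = 2.32 dB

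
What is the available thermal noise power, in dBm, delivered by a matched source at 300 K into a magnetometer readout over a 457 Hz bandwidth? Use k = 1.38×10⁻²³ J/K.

P_n = kTB = 1.38×10⁻²³ × 300 × 4.57×10² = 1.89×10⁻¹⁸ W
In dBm: 10 log₁₀(1.89×10⁻¹⁸ / 10⁻³) = −147.2 dBm

−147.2 dBm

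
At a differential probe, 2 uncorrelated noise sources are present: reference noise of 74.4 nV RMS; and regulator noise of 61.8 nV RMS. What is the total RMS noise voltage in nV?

96.7 nV

Uncorrelated sources add in power (mean-square): V_tot = √(ΣV_i²)
V_tot = √[(7.44×10⁻⁸)² + (6.18×10⁻⁸)²] = 9.67×10⁻⁸ V = 96.7 nV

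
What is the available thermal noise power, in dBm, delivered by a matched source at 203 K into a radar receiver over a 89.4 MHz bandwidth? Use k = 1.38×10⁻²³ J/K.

P_n = kTB = 1.38×10⁻²³ × 203 × 8.94×10⁷ = 2.50×10⁻¹³ W
In dBm: 10 log₁₀(2.50×10⁻¹³ / 10⁻³) = −96.0 dBm

−96.0 dBm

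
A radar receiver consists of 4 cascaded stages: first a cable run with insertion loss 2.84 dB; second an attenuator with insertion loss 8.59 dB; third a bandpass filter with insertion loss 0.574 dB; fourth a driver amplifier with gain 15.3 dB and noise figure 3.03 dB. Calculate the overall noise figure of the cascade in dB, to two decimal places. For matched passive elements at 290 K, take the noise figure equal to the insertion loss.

Convert to linear (a loss of L dB is a gain of −L dB): F_i = 10^(NF_i/10), G_i = 10^(G_i,dB/10)
  Stage 1: F_1 = 10^(2.84/10) = 1.923, G_1 = 10^(−2.84/10) = 0.5200
  Stage 2: F_2 = 10^(8.59/10) = 7.228, G_2 = 10^(−8.59/10) = 0.1384
  Stage 3: F_3 = 10^(0.574/10) = 1.141, G_3 = 10^(−0.574/10) = 0.8762
  Stage 4: F_4 = 10^(3.03/10) = 2.009, G_4 = 10^(15.3/10) = 33.88
Friis cascade:
  F = 1.923 + (7.228 − 1)/0.5200 + (1.141 − 1)/0.07194 + (2.009 − 1)/0.06304 = 31.87
NF = 10 log₁₀(31.87) = 15.03 dB

15.03 dB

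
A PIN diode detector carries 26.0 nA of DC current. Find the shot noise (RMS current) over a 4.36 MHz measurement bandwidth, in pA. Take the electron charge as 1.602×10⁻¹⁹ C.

I_n = √(2qI·B)
2qI·B = 2 × 1.602×10⁻¹⁹ × 2.60×10⁻⁸ × 4.36×10⁶ = 3.63×10⁻²⁰ A²
I_n = √(3.63×10⁻²⁰) = 1.91×10⁻¹⁰ A = 191 pA

191 pA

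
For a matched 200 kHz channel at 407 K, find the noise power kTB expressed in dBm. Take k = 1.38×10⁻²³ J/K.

P_n = kTB = 1.38×10⁻²³ × 407 × 2.00×10⁵ = 1.12×10⁻¹⁵ W
In dBm: 10 log₁₀(1.12×10⁻¹⁵ / 10⁻³) = −119.5 dBm

−119.5 dBm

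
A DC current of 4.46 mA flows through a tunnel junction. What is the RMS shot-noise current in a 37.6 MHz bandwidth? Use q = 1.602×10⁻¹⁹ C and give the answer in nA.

I_n = √(2qI·B)
2qI·B = 2 × 1.602×10⁻¹⁹ × 4.46×10⁻³ × 3.76×10⁷ = 5.37×10⁻¹⁴ A²
I_n = √(5.37×10⁻¹⁴) = 2.32×10⁻⁷ A = 232 nA

232 nA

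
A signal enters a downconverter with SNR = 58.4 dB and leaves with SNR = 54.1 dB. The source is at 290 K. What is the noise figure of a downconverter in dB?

NF (dB) = SNR_in(dB) − SNR_out(dB) when the source is at T₀
NF = 58.4 − 54.1 = 4.3 dB

4.3 dB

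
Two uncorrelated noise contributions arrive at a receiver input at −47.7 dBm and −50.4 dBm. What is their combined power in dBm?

−45.8 dBm

Convert to linear, add, convert back:
P₁ = 1.70×10⁻⁸ W, P₂ = 9.12×10⁻⁹ W
P_tot = 2.61×10⁻⁸ W → 10 log₁₀(P_tot / 10⁻³) = −45.8 dBm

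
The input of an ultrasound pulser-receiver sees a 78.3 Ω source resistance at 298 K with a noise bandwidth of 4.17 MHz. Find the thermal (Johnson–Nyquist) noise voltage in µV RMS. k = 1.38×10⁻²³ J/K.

2.32 µV

V_n = √(4kTRB)
4kTRB = 4 × 1.38×10⁻²³ × 298 × 7.83×10¹ × 4.17×10⁶ = 5.37×10⁻¹² V²
V_n = √(5.37×10⁻¹²) = 2.32×10⁻⁶ V = 2.32 µV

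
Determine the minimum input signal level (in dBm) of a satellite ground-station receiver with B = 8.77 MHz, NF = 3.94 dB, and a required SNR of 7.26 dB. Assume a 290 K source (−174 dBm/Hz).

−93.4 dBm

Sensitivity = −174 + 10 log₁₀(B) + NF + SNR_min
= −174 + 69.43 + 3.94 + 7.26
= −93.37 dBm → −93.4 dBm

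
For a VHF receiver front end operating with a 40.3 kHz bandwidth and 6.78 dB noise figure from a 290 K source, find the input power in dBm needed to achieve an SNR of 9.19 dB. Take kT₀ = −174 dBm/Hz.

−112.0 dBm

Sensitivity = −174 + 10 log₁₀(B) + NF + SNR_min
= −174 + 46.05 + 6.78 + 9.19
= −111.98 dBm → −112.0 dBm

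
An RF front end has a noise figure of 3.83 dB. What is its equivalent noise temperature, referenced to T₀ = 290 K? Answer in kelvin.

410 K

F = 10^(3.83/10) = 2.41546
T_e = (F − 1)·T₀ = (2.41546 − 1) × 290 = 410 K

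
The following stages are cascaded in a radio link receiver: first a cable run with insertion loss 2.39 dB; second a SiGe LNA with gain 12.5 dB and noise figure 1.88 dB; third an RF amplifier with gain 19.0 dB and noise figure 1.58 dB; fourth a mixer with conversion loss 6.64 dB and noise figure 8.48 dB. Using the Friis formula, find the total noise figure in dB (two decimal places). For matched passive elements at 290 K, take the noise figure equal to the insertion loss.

4.35 dB

Convert to linear (a loss of L dB is a gain of −L dB): F_i = 10^(NF_i/10), G_i = 10^(G_i,dB/10)
  Stage 1: F_1 = 10^(2.39/10) = 1.734, G_1 = 10^(−2.39/10) = 0.5768
  Stage 2: F_2 = 10^(1.88/10) = 1.542, G_2 = 10^(12.5/10) = 17.78
  Stage 3: F_3 = 10^(1.58/10) = 1.439, G_3 = 10^(19.0/10) = 79.43
  Stage 4: F_4 = 10^(8.48/10) = 7.047, G_4 = 10^(−6.64/10) = 0.2168
Friis cascade:
  F = 1.734 + (1.542 − 1)/0.5768 + (1.439 − 1)/10.26 + (7.047 − 1)/814.7 = 2.723
NF = 10 log₁₀(2.723) = 4.35 dB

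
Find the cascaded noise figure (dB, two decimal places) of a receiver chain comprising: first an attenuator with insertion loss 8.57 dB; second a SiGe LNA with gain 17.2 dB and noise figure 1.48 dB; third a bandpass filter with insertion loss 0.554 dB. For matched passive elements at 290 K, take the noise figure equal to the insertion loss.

10.06 dB

Convert to linear (a loss of L dB is a gain of −L dB): F_i = 10^(NF_i/10), G_i = 10^(G_i,dB/10)
  Stage 1: F_1 = 10^(8.57/10) = 7.194, G_1 = 10^(−8.57/10) = 0.1390
  Stage 2: F_2 = 10^(1.48/10) = 1.406, G_2 = 10^(17.2/10) = 52.48
  Stage 3: F_3 = 10^(0.554/10) = 1.136, G_3 = 10^(−0.554/10) = 0.8802
Friis cascade:
  F = 7.194 + (1.406 − 1)/0.1390 + (1.136 − 1)/7.295 = 10.13
NF = 10 log₁₀(10.13) = 10.06 dB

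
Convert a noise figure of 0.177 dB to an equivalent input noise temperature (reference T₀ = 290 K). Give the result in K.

F = 10^(0.177/10) = 1.0416
T_e = (F − 1)·T₀ = (1.0416 − 1) × 290 = 12.1 K

12.1 K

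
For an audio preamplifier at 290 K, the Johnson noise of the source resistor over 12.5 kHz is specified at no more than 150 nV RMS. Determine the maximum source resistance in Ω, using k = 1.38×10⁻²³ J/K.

112 Ω

Johnson–Nyquist: V_n = √(4kTRB) ⇒ R = V_n² / (4kTB)
4kTB = 4 × 1.38×10⁻²³ × 290 × 1.25×10⁴ = 2.00×10⁻¹⁶
R = (1.50×10⁻⁷)² / 2.00×10⁻¹⁶ = 1.12×10² Ω = 112 Ω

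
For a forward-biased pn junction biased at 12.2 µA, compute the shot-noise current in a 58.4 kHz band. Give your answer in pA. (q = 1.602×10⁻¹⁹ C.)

I_n = √(2qI·B)
2qI·B = 2 × 1.602×10⁻¹⁹ × 1.22×10⁻⁵ × 5.84×10⁴ = 2.28×10⁻¹⁹ A²
I_n = √(2.28×10⁻¹⁹) = 4.78×10⁻¹⁰ A = 478 pA

478 pA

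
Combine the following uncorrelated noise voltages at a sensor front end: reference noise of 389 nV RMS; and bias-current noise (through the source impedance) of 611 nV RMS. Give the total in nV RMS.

Uncorrelated sources add in power (mean-square): V_tot = √(ΣV_i²)
V_tot = √[(3.89×10⁻⁷)² + (6.11×10⁻⁷)²] = 7.24×10⁻⁷ V = 724 nV

724 nV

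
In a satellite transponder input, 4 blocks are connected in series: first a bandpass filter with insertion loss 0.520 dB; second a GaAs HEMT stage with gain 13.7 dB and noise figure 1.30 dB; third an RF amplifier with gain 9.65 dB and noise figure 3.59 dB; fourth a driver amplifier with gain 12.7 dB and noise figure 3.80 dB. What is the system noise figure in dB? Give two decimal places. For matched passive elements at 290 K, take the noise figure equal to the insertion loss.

Convert to linear (a loss of L dB is a gain of −L dB): F_i = 10^(NF_i/10), G_i = 10^(G_i,dB/10)
  Stage 1: F_1 = 10^(0.520/10) = 1.127, G_1 = 10^(−0.520/10) = 0.8872
  Stage 2: F_2 = 10^(1.30/10) = 1.349, G_2 = 10^(13.7/10) = 23.44
  Stage 3: F_3 = 10^(3.59/10) = 2.286, G_3 = 10^(9.65/10) = 9.226
  Stage 4: F_4 = 10^(3.80/10) = 2.399, G_4 = 10^(12.7/10) = 18.62
Friis cascade:
  F = 1.127 + (1.349 − 1)/0.8872 + (2.286 − 1)/20.80 + (2.399 − 1)/191.9 = 1.590
NF = 10 log₁₀(1.590) = 2.01 dB

2.01 dB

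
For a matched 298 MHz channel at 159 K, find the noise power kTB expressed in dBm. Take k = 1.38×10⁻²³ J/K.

−91.8 dBm

P_n = kTB = 1.38×10⁻²³ × 159 × 2.98×10⁸ = 6.54×10⁻¹³ W
In dBm: 10 log₁₀(6.54×10⁻¹³ / 10⁻³) = −91.8 dBm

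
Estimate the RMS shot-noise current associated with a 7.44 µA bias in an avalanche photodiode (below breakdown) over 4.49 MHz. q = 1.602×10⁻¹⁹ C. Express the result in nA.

I_n = √(2qI·B)
2qI·B = 2 × 1.602×10⁻¹⁹ × 7.44×10⁻⁶ × 4.49×10⁶ = 1.07×10⁻¹⁷ A²
I_n = √(1.07×10⁻¹⁷) = 3.27×10⁻⁹ A = 3.27 nA

3.27 nA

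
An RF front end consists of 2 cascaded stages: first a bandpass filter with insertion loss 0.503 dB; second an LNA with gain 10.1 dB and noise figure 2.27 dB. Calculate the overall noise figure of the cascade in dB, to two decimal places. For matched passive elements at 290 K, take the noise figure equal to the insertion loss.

Convert to linear (a loss of L dB is a gain of −L dB): F_i = 10^(NF_i/10), G_i = 10^(G_i,dB/10)
  Stage 1: F_1 = 10^(0.503/10) = 1.123, G_1 = 10^(−0.503/10) = 0.8906
  Stage 2: F_2 = 10^(2.27/10) = 1.687, G_2 = 10^(10.1/10) = 10.23
Friis cascade:
  F = 1.123 + (1.687 − 1)/0.8906 = 1.894
NF = 10 log₁₀(1.894) = 2.77 dB

2.77 dB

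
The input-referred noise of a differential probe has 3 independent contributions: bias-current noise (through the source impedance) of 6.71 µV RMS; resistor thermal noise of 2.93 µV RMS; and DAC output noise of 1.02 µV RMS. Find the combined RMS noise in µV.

7.39 µV

Uncorrelated sources add in power (mean-square): V_tot = √(ΣV_i²)
V_tot = √[(6.71×10⁻⁶)² + (2.93×10⁻⁶)² + (1.02×10⁻⁶)²] = 7.39×10⁻⁶ V = 7.39 µV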